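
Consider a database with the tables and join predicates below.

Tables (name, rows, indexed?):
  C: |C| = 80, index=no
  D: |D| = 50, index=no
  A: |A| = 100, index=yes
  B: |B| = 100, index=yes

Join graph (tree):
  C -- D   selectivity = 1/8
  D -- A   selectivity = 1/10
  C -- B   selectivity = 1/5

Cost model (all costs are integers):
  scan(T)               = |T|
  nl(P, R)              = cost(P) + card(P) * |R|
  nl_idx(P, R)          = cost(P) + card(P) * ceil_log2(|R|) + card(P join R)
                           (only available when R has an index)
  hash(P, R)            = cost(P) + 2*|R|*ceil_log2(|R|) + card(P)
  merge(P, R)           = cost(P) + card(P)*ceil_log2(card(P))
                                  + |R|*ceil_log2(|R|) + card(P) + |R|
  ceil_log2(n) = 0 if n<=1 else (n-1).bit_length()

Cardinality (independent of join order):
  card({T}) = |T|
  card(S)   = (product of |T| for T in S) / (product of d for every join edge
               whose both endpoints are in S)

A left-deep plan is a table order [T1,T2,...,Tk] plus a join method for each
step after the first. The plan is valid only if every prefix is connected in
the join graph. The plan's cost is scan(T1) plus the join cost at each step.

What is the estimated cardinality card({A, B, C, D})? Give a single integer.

Tables in S: A(100), B(100), C(80), D(50)
Edges inside S: C-D(d=8), D-A(d=10), C-B(d=5)
numerator = 100 * 100 * 80 * 50 = 40000000
denominator = 8 * 10 * 5 = 400
card(S) = 40000000 / 400 = 100000

100000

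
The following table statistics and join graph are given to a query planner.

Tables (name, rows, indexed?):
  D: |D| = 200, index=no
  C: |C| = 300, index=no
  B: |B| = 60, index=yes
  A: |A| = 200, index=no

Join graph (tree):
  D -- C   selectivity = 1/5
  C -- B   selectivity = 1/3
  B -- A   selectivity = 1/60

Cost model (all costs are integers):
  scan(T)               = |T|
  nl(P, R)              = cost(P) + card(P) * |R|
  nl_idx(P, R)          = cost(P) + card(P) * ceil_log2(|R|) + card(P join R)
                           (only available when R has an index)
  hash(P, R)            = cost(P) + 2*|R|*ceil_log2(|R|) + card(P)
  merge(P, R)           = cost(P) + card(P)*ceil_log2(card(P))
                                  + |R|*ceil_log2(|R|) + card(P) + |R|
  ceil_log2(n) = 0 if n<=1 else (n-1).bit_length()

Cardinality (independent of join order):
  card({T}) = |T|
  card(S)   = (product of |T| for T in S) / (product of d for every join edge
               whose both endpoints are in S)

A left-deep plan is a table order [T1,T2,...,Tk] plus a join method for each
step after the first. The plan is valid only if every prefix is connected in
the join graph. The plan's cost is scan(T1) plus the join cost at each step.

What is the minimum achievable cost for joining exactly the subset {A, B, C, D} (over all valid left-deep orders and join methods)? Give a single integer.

29120

Selinger DP over subsets of {A,B,C,D}:
  {D}: scan cost=200, card=200
  {C}: scan cost=300, card=300
  {B}: scan cost=60, card=60
  {A}: scan cost=200, card=200
  {CD}: card=12000; try (D,hash)→3800, (C,merge)→5000, (D,merge)→5100, (C,hash)→5800, (C,nl)→60200, (D,nl)→60300; best=3800 via (D,hash)
  {BC}: card=6000; try (B,hash)→1320, (C,merge)→3480, (B,merge)→3720, (C,hash)→5520, (B,nl_idx)→8100, (C,nl)→18060 …(+1); best=1320 via (B,hash)
  {AB}: card=200; try (B,hash)→1120, (B,nl_idx)→1600, (A,merge)→2280, (B,merge)→2420, (A,hash)→3320, (A,nl)→12060 …(+1); best=1120 via (B,hash)
  {BCD}: card=240000; try (D,hash)→10520, (B,hash)→16520, (D,merge)→87120, (B,merge)→184220, (B,nl_idx)→315800, (B,nl)→723800 …(+1); best=10520 via (D,hash)
  {ABC}: card=20000; try (C,merge)→5920, (C,hash)→6720, (A,hash)→10520, (C,nl)→61120, (A,merge)→87120, (A,nl)→1201320; best=5920 via (C,merge)
  {ABCD}: card=800000; try (D,hash)→29120, (A,hash)→253720, (D,merge)→327720, (D,nl)→4005920, (A,merge)→4572320, (A,nl)→48010520; best=29120 via (D,hash)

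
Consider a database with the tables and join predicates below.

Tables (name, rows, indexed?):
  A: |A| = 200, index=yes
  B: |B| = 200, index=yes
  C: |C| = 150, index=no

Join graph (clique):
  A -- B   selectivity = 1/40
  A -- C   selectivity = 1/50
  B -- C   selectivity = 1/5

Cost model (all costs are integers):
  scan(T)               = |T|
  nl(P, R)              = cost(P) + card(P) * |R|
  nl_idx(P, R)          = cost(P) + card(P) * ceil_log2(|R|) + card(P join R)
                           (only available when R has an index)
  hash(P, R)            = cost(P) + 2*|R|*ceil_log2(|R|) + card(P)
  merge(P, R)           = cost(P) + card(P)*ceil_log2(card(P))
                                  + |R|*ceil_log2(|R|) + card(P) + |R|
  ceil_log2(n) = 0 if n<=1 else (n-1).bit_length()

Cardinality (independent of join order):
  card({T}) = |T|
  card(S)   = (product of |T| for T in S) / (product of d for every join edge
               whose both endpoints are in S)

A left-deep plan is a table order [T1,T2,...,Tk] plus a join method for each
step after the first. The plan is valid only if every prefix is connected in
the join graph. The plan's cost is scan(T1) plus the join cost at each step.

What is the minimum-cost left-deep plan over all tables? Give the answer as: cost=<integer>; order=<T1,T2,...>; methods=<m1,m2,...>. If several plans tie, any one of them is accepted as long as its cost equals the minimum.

Selinger DP (subsets sized 1..n):
  {A}: scan cost=200, card=200
  {B}: scan cost=200, card=200
  {C}: scan cost=150, card=150
  {AB}: card=1000; try (B,nl_idx)→2800, (A,nl_idx)→2800, (B,hash)→3600, (A,hash)→3600, (B,merge)→3800, (A,merge)→3800 …(+2); best=2800 via (B,nl_idx)
  {AC}: card=600; try (A,nl_idx)→1950, (C,hash)→2800, (A,merge)→3300, (C,merge)→3350, (A,hash)→3500, (A,nl)→30150 …(+1); best=1950 via (A,nl_idx)
  {BC}: card=6000; try (C,hash)→2800, (B,merge)→3300, (C,merge)→3350, (B,hash)→3500, (B,nl_idx)→7350, (B,nl)→30150 …(+1); best=2800 via (C,hash)
  {ABC}: card=600; try (B,hash)→5750, (C,hash)→6200, (B,nl_idx)→7350, (B,merge)→10350, (A,hash)→12000, (C,merge)→15150 …(+5); best=5750 via (B,hash)

cost=5750; order=C,A,B; methods=nl_idx,hash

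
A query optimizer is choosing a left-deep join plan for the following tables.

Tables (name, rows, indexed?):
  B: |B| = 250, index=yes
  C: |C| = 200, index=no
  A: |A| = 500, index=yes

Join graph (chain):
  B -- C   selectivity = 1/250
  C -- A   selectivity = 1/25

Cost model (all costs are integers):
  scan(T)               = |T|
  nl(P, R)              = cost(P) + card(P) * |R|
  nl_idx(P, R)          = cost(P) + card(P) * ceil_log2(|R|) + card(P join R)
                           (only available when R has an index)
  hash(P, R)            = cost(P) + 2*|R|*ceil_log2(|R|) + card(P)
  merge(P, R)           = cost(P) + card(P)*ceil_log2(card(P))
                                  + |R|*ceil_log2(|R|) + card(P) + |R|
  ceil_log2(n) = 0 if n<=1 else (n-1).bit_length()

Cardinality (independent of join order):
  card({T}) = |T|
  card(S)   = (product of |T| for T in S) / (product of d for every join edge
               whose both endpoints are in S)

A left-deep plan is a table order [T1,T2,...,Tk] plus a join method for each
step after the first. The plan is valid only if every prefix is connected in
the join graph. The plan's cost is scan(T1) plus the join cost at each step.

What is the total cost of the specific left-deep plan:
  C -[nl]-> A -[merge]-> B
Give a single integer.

154450

step 1: scan C: cost=200, card=200
step 2: join A via nl
    card(P join A) = 200*500/(25) = 4000
    cost = 200 + 200*500 = 100200
step 3: join B via merge
    card(P join B) = 4000*250/(250) = 4000
    cost = 100200 + 4000*12 + 250*8 + 4000 + 250 = 154450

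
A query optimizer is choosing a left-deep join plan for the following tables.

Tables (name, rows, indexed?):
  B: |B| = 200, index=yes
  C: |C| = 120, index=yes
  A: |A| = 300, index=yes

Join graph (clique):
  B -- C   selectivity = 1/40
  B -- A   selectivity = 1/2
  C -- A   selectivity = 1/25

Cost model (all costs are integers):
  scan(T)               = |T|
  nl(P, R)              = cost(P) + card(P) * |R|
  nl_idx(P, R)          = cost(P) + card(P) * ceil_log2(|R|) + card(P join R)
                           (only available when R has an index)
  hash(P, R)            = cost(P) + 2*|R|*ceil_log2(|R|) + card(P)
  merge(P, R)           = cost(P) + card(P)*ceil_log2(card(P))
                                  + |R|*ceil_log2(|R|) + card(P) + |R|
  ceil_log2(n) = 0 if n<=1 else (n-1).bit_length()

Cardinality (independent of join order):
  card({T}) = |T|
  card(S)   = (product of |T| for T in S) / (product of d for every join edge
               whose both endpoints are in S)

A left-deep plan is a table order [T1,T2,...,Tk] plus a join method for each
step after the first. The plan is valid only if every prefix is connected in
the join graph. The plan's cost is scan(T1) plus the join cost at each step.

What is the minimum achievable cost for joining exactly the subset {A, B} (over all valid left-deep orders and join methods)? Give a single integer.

3800

Selinger DP over subsets of {A,B}:
  {B}: scan cost=200, card=200
  {A}: scan cost=300, card=300
  {AB}: card=30000; try (B,hash)→3800, (A,merge)→5000, (B,merge)→5100, (A,hash)→5800, (A,nl_idx)→32000, (B,nl_idx)→32700 …(+2); best=3800 via (B,hash)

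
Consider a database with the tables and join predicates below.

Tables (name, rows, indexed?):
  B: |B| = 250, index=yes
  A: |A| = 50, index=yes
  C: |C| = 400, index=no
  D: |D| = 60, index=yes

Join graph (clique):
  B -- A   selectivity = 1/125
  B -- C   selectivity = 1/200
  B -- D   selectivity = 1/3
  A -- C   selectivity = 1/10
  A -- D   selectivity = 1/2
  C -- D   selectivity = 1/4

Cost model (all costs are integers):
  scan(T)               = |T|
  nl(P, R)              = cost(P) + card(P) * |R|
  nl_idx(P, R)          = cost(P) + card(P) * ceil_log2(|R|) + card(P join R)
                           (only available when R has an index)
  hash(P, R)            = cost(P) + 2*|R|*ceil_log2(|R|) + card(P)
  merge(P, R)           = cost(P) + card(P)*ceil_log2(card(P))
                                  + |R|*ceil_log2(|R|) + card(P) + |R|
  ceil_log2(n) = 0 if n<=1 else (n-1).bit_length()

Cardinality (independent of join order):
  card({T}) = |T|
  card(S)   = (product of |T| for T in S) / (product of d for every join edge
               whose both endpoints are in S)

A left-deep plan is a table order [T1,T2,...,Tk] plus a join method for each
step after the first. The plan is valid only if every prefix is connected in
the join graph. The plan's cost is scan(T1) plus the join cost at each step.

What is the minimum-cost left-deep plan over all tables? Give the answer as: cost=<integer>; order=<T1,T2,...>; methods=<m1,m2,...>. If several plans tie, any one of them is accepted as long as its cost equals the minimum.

Selinger DP (subsets sized 1..n):
  {B}: scan cost=250, card=250
  {A}: scan cost=50, card=50
  {C}: scan cost=400, card=400
  {D}: scan cost=60, card=60
  {AB}: card=100; try (B,nl_idx)→550, (A,hash)→1100, (A,nl_idx)→1850, (B,merge)→2650, (A,merge)→2850, (B,hash)→4100 …(+2); best=550 via (B,nl_idx)
  {BC}: card=500; try (B,nl_idx)→4100, (B,hash)→4800, (C,merge)→6500, (B,merge)→6650, (C,hash)→7700, (C,nl)→100250 …(+1); best=4100 via (B,nl_idx)
  {BD}: card=5000; try (D,hash)→1220, (B,merge)→2730, (D,merge)→2920, (B,hash)→4120, (B,nl_idx)→5540, (D,nl_idx)→6750 …(+2); best=1220 via (D,hash)
  {AC}: card=2000; try (A,hash)→1400, (C,merge)→4400, (A,merge)→4750, (A,nl_idx)→4800, (C,hash)→7300, (C,nl)→20050 …(+1); best=1400 via (A,hash)
  {AD}: card=1500; try (A,hash)→720, (D,hash)→820, (D,merge)→820, (A,merge)→830, (D,nl_idx)→1850, (A,nl_idx)→1920 …(+2); best=720 via (A,hash)
  {CD}: card=6000; try (D,hash)→1520, (C,merge)→4480, (D,merge)→4820, (C,hash)→7320, (D,nl_idx)→8800, (C,nl)→24060 …(+1); best=1520 via (D,hash)
  {ABC}: card=20; try (A,hash)→5200, (C,merge)→5350, (A,nl_idx)→7120, (B,hash)→7400, (C,hash)→7850, (A,merge)→9450 …(+5); best=5200 via (A,hash)
  {ABD}: card=1000; try (D,hash)→1370, (D,merge)→1770, (D,nl_idx)→2150, (B,hash)→6220, (D,nl)→6550, (A,hash)→6820 …(+6); best=1370 via (D,hash)
  {BCD}: card=2500; try (D,hash)→5320, (D,merge)→9520, (D,nl_idx)→9600, (B,hash)→11520, (C,hash)→13420, (D,nl)→34100 …(+5); best=5320 via (D,hash)
  {ACD}: card=15000; try (D,hash)→4120, (A,hash)→8120, (C,hash)→9420, (C,merge)→22720, (D,merge)→25820, (D,nl_idx)→28400 …(+5); best=4120 via (D,hash)
  {ABCD}: card=50; try (D,nl_idx)→5370, (D,merge)→5740, (D,hash)→5940, (D,nl)→6400, (A,hash)→8420, (C,hash)→9570 …(+9); best=5370 via (D,nl_idx)

cost=5370; order=C,B,A,D; methods=nl_idx,hash,nl_idx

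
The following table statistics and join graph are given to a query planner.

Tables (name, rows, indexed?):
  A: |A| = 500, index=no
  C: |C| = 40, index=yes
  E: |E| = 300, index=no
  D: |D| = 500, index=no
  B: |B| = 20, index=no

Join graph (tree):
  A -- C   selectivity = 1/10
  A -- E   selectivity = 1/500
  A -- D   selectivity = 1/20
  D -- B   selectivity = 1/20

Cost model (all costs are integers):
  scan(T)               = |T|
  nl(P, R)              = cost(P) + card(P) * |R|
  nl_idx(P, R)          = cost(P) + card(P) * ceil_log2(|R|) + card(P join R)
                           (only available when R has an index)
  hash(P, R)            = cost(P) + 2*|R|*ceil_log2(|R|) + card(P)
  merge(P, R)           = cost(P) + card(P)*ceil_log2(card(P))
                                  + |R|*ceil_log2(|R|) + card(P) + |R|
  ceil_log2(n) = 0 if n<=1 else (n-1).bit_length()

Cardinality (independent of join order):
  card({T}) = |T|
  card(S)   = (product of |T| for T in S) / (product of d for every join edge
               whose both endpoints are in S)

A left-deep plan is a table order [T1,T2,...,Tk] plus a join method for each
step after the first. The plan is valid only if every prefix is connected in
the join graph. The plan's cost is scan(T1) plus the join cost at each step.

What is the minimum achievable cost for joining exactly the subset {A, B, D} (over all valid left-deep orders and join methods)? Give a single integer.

Selinger DP over subsets of {A,B,D}:
  {A}: scan cost=500, card=500
  {D}: scan cost=500, card=500
  {B}: scan cost=20, card=20
  {AD}: card=12500; try (D,hash)→10000, (A,hash)→10000, (D,merge)→10500, (A,merge)→10500, (D,nl)→250500, (A,nl)→250500; best=10000 via (D,hash)
  {BD}: card=500; try (B,hash)→1200, (D,merge)→5140, (B,merge)→5620, (D,hash)→9040, (D,nl)→10020, (B,nl)→10500; best=1200 via (B,hash)
  {ABD}: card=12500; try (A,hash)→10700, (A,merge)→11200, (B,hash)→22700, (B,merge)→197620, (A,nl)→251200, (B,nl)→260000; best=10700 via (A,hash)

10700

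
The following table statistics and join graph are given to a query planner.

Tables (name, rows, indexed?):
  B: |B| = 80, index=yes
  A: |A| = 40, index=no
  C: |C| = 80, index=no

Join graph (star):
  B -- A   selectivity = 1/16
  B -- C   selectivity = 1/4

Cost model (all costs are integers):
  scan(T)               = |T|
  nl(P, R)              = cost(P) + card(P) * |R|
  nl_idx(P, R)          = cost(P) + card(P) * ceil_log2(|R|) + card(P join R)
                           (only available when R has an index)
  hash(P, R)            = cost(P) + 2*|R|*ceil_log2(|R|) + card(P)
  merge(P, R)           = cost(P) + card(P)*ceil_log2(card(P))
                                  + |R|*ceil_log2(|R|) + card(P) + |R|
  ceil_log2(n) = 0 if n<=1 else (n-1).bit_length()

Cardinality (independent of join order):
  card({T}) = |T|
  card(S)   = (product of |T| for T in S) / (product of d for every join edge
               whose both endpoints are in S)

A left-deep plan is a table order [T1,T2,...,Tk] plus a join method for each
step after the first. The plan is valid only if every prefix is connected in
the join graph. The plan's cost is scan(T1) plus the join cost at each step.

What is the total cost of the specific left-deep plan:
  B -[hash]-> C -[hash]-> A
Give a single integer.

step 1: scan B: cost=80, card=80
step 2: join C via hash
    card(P join C) = 80*80/(4) = 1600
    cost = 80 + 2*80*7 + 80 = 1280
step 3: join A via hash
    card(P join A) = 1600*40/(16) = 4000
    cost = 1280 + 2*40*6 + 1600 = 3360

3360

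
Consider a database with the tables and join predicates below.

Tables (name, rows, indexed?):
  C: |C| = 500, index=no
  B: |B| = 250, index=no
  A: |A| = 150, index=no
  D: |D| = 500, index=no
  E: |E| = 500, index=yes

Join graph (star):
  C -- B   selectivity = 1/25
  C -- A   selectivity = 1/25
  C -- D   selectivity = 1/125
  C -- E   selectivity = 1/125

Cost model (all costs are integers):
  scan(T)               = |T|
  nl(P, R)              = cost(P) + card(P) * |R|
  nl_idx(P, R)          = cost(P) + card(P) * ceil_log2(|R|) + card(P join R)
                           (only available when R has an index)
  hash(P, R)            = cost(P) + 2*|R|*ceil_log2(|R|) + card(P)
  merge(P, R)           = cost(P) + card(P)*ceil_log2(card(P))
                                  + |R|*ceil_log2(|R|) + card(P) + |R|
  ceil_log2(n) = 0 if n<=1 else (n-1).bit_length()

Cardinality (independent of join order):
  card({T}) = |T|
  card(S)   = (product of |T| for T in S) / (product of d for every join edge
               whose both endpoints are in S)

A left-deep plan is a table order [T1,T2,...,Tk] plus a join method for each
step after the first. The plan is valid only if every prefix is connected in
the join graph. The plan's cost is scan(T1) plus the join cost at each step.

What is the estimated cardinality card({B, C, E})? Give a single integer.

Tables in S: B(250), C(500), E(500)
Edges inside S: C-B(d=25), C-E(d=125)
numerator = 250 * 500 * 500 = 62500000
denominator = 25 * 125 = 3125
card(S) = 62500000 / 3125 = 20000

20000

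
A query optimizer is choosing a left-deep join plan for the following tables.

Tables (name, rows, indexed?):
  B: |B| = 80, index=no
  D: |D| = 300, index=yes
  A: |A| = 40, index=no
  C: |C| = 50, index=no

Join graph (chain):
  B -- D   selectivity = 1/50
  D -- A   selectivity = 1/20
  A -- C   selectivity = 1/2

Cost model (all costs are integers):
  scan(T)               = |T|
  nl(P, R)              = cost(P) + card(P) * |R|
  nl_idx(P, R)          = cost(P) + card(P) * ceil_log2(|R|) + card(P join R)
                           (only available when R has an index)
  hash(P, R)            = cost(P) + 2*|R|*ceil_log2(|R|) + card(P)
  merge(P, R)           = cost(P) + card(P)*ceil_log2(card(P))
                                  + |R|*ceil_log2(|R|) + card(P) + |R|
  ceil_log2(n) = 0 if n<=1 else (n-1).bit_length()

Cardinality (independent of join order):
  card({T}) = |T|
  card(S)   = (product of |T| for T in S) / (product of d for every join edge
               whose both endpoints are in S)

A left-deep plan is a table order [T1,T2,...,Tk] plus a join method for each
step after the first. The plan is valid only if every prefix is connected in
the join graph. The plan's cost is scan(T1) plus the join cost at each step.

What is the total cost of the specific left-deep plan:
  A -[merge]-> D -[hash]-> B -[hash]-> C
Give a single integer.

step 1: scan A: cost=40, card=40
step 2: join D via merge
    card(P join D) = 40*300/(20) = 600
    cost = 40 + 40*6 + 300*9 + 40 + 300 = 3320
step 3: join B via hash
    card(P join B) = 600*80/(50) = 960
    cost = 3320 + 2*80*7 + 600 = 5040
step 4: join C via hash
    card(P join C) = 960*50/(2) = 24000
    cost = 5040 + 2*50*6 + 960 = 6600

6600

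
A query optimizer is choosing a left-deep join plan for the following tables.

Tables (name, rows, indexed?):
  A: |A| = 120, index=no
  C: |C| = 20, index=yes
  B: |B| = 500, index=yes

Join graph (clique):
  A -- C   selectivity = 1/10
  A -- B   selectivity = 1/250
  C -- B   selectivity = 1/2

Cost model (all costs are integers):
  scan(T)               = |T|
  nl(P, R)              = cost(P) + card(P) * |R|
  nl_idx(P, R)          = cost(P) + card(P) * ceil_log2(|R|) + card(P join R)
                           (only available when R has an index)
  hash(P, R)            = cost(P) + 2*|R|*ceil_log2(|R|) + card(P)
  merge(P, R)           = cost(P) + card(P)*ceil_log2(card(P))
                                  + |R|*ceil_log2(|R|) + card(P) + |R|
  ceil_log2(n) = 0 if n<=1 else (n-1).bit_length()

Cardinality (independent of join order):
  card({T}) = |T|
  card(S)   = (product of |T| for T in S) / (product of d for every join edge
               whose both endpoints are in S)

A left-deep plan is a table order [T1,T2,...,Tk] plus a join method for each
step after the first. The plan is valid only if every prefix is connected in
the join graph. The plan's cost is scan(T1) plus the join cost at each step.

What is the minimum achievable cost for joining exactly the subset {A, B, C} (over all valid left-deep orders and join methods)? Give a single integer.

1880

Selinger DP over subsets of {A,B,C}:
  {A}: scan cost=120, card=120
  {C}: scan cost=20, card=20
  {B}: scan cost=500, card=500
  {AC}: card=240; try (C,hash)→440, (C,nl_idx)→960, (A,merge)→1100, (C,merge)→1200, (A,hash)→1720, (A,nl)→2420 …(+1); best=440 via (C,hash)
  {AB}: card=240; try (B,nl_idx)→1440, (A,hash)→2680, (B,merge)→6080, (A,merge)→6460, (B,hash)→9240, (B,nl)→60120 …(+1); best=1440 via (B,nl_idx)
  {BC}: card=5000; try (C,hash)→1200, (B,merge)→5140, (B,nl_idx)→5200, (C,merge)→5620, (C,nl_idx)→8000, (B,hash)→9040 …(+2); best=1200 via (C,hash)
  {ABC}: card=240; try (C,hash)→1880, (B,nl_idx)→2840, (C,nl_idx)→2880, (C,merge)→3720, (C,nl)→6240, (B,merge)→7600 …(+5); best=1880 via (C,hash)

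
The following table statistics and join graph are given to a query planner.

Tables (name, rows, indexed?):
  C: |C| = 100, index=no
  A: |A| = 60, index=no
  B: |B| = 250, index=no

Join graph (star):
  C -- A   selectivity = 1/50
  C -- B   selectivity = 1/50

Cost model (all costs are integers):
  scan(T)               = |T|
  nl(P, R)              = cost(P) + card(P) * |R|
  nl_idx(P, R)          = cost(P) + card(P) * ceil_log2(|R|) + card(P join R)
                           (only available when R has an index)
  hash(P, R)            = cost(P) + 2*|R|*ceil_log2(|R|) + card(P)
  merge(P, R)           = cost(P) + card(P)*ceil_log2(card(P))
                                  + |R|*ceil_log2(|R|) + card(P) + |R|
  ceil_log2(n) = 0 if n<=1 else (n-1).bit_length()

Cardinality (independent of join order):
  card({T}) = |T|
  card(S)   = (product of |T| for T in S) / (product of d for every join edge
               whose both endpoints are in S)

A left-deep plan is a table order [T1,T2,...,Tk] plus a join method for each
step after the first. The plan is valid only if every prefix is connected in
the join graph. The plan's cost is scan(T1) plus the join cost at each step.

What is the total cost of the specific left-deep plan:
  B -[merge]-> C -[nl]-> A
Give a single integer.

33300

step 1: scan B: cost=250, card=250
step 2: join C via merge
    card(P join C) = 250*100/(50) = 500
    cost = 250 + 250*8 + 100*7 + 250 + 100 = 3300
step 3: join A via nl
    card(P join A) = 500*60/(50) = 600
    cost = 3300 + 500*60 = 33300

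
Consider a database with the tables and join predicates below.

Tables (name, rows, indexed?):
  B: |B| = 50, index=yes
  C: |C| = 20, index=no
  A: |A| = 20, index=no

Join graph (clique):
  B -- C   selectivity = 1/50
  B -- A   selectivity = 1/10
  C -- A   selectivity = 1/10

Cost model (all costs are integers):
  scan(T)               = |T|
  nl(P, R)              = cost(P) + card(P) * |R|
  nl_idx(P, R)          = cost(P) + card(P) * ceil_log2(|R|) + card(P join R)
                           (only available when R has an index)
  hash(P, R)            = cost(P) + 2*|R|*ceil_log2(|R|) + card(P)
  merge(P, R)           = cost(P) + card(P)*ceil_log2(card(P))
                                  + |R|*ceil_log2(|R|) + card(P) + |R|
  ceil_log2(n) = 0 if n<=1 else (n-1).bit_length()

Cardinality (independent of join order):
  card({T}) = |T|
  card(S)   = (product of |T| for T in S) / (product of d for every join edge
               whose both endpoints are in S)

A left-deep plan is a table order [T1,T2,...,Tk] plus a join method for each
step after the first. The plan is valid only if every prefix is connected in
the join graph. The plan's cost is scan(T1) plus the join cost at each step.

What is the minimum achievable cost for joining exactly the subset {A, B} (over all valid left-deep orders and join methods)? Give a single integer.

240

Selinger DP over subsets of {A,B}:
  {B}: scan cost=50, card=50
  {A}: scan cost=20, card=20
  {AB}: card=100; try (B,nl_idx)→240, (A,hash)→300, (B,merge)→490, (A,merge)→520, (B,hash)→640, (B,nl)→1020 …(+1); best=240 via (B,nl_idx)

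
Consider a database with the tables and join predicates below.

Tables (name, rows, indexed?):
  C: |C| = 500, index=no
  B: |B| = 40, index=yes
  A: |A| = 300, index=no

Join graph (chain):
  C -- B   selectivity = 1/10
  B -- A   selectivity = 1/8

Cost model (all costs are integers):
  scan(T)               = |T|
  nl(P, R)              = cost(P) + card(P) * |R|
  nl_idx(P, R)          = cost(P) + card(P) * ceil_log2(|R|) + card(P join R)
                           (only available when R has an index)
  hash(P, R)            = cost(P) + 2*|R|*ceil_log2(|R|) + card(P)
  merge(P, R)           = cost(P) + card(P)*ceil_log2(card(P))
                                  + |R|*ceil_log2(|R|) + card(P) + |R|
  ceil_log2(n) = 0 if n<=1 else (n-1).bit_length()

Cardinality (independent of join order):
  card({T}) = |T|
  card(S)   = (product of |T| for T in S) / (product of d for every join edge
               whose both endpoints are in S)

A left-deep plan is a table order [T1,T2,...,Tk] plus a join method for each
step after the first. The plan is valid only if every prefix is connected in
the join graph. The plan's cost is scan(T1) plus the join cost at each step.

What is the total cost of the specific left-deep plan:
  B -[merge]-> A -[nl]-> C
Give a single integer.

753320

step 1: scan B: cost=40, card=40
step 2: join A via merge
    card(P join A) = 40*300/(8) = 1500
    cost = 40 + 40*6 + 300*9 + 40 + 300 = 3320
step 3: join C via nl
    card(P join C) = 1500*500/(10) = 75000
    cost = 3320 + 1500*500 = 753320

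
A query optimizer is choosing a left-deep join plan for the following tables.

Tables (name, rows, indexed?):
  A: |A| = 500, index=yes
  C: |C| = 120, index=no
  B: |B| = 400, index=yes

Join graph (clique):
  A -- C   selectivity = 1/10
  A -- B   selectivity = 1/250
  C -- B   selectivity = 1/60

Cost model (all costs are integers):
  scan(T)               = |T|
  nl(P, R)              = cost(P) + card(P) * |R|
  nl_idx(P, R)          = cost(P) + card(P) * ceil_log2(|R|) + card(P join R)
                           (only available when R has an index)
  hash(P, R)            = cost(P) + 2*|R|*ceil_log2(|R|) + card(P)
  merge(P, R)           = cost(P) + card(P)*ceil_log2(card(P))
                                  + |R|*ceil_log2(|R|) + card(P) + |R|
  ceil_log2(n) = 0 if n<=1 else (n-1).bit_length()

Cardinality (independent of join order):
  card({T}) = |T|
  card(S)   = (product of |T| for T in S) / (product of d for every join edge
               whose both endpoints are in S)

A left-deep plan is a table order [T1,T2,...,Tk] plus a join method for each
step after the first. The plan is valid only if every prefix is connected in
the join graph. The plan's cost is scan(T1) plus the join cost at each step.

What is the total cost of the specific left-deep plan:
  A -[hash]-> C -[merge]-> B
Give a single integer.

90680

step 1: scan A: cost=500, card=500
step 2: join C via hash
    card(P join C) = 500*120/(10) = 6000
    cost = 500 + 2*120*7 + 500 = 2680
step 3: join B via merge
    card(P join B) = 6000*400/(250*60) = 160
    cost = 2680 + 6000*13 + 400*9 + 6000 + 400 = 90680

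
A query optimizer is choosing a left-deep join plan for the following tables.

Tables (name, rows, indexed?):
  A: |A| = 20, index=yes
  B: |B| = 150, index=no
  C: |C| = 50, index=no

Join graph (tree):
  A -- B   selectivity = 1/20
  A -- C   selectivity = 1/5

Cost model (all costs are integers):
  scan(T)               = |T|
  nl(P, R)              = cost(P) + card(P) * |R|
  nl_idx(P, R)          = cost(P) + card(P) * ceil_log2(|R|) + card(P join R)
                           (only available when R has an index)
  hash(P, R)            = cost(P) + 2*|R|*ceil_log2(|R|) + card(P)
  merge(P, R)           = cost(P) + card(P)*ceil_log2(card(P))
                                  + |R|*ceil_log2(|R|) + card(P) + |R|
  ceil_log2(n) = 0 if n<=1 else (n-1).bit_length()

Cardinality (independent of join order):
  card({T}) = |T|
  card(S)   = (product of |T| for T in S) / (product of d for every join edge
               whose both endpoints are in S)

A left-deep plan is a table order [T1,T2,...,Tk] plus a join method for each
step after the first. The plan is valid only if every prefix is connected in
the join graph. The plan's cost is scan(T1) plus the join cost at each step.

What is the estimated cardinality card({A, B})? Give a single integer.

150

Tables in S: A(20), B(150)
Edges inside S: A-B(d=20)
numerator = 20 * 150 = 3000
denominator = 20 = 20
card(S) = 3000 / 20 = 150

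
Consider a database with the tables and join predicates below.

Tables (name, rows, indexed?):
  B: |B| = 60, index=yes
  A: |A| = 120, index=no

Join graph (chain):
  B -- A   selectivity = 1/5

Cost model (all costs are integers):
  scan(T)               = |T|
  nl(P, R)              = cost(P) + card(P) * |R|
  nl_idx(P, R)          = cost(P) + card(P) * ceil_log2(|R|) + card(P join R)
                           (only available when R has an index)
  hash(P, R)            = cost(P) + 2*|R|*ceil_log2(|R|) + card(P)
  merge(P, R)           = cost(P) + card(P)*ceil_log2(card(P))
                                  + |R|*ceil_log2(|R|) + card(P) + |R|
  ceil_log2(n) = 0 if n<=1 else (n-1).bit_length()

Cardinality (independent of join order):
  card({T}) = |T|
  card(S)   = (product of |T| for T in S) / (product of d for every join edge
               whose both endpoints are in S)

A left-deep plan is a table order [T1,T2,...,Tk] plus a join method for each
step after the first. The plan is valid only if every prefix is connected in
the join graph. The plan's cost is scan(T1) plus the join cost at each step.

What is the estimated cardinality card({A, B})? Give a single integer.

Tables in S: A(120), B(60)
Edges inside S: B-A(d=5)
numerator = 120 * 60 = 7200
denominator = 5 = 5
card(S) = 7200 / 5 = 1440

1440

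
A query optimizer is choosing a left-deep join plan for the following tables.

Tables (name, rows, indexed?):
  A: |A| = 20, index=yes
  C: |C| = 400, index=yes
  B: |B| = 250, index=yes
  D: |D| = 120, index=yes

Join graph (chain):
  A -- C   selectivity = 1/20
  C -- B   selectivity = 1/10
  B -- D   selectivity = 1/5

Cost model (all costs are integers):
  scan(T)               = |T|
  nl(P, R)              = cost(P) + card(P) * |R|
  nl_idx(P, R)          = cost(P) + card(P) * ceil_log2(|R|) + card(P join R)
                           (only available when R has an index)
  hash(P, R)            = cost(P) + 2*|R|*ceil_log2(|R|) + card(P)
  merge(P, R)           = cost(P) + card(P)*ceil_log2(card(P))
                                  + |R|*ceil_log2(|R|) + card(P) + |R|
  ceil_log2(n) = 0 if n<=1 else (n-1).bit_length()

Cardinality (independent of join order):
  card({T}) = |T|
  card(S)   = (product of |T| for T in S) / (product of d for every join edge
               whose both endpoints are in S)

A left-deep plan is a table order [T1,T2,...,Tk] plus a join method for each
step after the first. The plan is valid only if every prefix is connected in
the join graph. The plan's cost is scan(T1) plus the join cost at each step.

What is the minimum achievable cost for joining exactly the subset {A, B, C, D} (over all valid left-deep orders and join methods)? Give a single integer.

16680

Selinger DP over subsets of {A,B,C,D}:
  {A}: scan cost=20, card=20
  {C}: scan cost=400, card=400
  {B}: scan cost=250, card=250
  {D}: scan cost=120, card=120
  {AC}: card=400; try (C,nl_idx)→600, (A,hash)→1000, (A,nl_idx)→2800, (C,merge)→4140, (A,merge)→4520, (C,hash)→7240 …(+2); best=600 via (C,nl_idx)
  {BC}: card=10000; try (B,hash)→4800, (C,merge)→6500, (B,merge)→6650, (C,hash)→7700, (C,nl_idx)→12500, (B,nl_idx)→13600 …(+2); best=4800 via (B,hash)
  {BD}: card=6000; try (D,hash)→2180, (B,merge)→3330, (D,merge)→3460, (B,hash)→4240, (B,nl_idx)→7080, (D,nl_idx)→8000 …(+2); best=2180 via (D,hash)
  {ABC}: card=10000; try (B,hash)→5000, (B,merge)→6850, (B,nl_idx)→13800, (A,hash)→15000, (A,nl_idx)→64800, (B,nl)→100600 …(+2); best=5000 via (B,hash)
  {BCD}: card=240000; try (C,hash)→15380, (D,hash)→16480, (C,merge)→90180, (D,merge)→155760, (C,nl_idx)→296180, (D,nl_idx)→314800 …(+2); best=15380 via (C,hash)
  {ABCD}: card=240000; try (D,hash)→16680, (D,merge)→155960, (A,hash)→255580, (D,nl_idx)→315000, (D,nl)→1205000, (A,nl_idx)→1455380 …(+2); best=16680 via (D,hash)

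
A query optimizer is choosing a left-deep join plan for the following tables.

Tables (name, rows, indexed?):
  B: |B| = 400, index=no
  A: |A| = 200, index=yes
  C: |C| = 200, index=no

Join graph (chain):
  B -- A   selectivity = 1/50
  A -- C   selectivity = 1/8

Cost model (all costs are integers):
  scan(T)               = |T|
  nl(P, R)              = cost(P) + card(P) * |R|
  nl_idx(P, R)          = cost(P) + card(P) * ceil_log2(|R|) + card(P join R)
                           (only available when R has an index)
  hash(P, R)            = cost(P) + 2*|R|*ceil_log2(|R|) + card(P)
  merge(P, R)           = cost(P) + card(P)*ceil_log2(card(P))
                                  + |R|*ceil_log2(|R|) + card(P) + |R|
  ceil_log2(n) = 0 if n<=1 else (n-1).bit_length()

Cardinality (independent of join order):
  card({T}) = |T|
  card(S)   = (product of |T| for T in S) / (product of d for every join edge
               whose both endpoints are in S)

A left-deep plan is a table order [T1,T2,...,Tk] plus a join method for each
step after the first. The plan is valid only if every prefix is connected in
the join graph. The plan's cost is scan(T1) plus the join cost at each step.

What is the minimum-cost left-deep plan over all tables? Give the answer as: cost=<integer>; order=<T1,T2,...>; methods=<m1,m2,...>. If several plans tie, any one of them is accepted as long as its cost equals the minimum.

cost=8800; order=B,A,C; methods=hash,hash

Selinger DP (subsets sized 1..n):
  {B}: scan cost=400, card=400
  {A}: scan cost=200, card=200
  {C}: scan cost=200, card=200
  {AB}: card=1600; try (A,hash)→4000, (A,nl_idx)→5200, (B,merge)→6000, (A,merge)→6200, (B,hash)→7600, (B,nl)→80200 …(+1); best=4000 via (A,hash)
  {AC}: card=5000; try (C,hash)→3600, (A,hash)→3600, (C,merge)→3800, (A,merge)→3800, (A,nl_idx)→6800, (C,nl)→40200 …(+1); best=3600 via (C,hash)
  {ABC}: card=40000; try (C,hash)→8800, (B,hash)→15800, (C,merge)→25000, (B,merge)→77600, (C,nl)→324000, (B,nl)→2003600; best=8800 via (C,hash)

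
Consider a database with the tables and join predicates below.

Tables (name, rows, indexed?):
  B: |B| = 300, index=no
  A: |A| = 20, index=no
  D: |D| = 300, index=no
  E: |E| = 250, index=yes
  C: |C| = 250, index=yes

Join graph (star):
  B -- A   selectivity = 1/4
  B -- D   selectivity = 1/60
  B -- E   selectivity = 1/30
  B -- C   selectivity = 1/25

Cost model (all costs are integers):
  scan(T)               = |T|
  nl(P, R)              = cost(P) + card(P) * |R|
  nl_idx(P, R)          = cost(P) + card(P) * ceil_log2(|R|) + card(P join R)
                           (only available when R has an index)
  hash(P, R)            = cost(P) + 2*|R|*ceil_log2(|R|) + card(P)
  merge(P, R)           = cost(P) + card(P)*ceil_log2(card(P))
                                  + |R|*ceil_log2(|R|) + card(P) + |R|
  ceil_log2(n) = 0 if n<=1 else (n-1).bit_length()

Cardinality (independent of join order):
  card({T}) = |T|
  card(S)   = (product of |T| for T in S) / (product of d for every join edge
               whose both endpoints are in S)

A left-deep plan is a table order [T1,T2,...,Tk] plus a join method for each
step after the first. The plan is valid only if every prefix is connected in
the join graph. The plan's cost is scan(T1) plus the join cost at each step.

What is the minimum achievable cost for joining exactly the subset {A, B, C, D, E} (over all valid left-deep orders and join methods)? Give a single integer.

Selinger DP over subsets of {A,B,C,D,E}:
  {B}: scan cost=300, card=300
  {A}: scan cost=20, card=20
  {D}: scan cost=300, card=300
  {E}: scan cost=250, card=250
  {C}: scan cost=250, card=250
  {AB}: card=1500; try (A,hash)→800, (B,merge)→3140, (A,merge)→3420, (B,hash)→5440, (B,nl)→6020, (A,nl)→6300; best=800 via (A,hash)
  {BD}: card=1500; try (D,hash)→6000, (B,hash)→6000, (D,merge)→6300, (B,merge)→6300, (D,nl)→90300, (B,nl)→90300; best=6000 via (D,hash)
  {BE}: card=2500; try (E,hash)→4600, (E,nl_idx)→5200, (B,merge)→5500, (E,merge)→5550, (B,hash)→5900, (B,nl)→75250 …(+1); best=4600 via (E,hash)
  {BC}: card=3000; try (C,hash)→4600, (B,merge)→5500, (C,merge)→5550, (C,nl_idx)→5700, (B,hash)→5900, (B,nl)→75250 …(+1); best=4600 via (C,hash)
  {ABD}: card=7500; try (D,hash)→7700, (A,hash)→7700, (D,merge)→21800, (A,merge)→24120, (A,nl)→36000, (D,nl)→450800; best=7700 via (D,hash)
  {ABE}: card=12500; try (E,hash)→6300, (A,hash)→7300, (E,merge)→21050, (E,nl_idx)→25300, (A,merge)→37220, (A,nl)→54600 …(+1); best=6300 via (E,hash)
  {ABC}: card=15000; try (C,hash)→6300, (A,hash)→7800, (C,merge)→21050, (C,nl_idx)→27800, (A,merge)→43720, (A,nl)→64600 …(+1); best=6300 via (C,hash)
  {BDE}: card=12500; try (E,hash)→11500, (D,hash)→12500, (E,merge)→26250, (E,nl_idx)→30500, (D,merge)→40100, (E,nl)→381000 …(+1); best=11500 via (E,hash)
  {BCD}: card=15000; try (C,hash)→11500, (D,hash)→13000, (C,merge)→26250, (C,nl_idx)→33000, (D,merge)→46600, (C,nl)→381000 …(+1); best=11500 via (C,hash)
  {BCE}: card=25000; try (C,hash)→11100, (E,hash)→11600, (C,merge)→39350, (E,merge)→45850, (C,nl_idx)→49600, (E,nl_idx)→53600 …(+2); best=11100 via (C,hash)
  {ABDE}: card=62500; try (E,hash)→19200, (D,hash)→24200, (A,hash)→24200, (E,merge)→114950, (E,nl_idx)→130200, (D,merge)→196800 …(+4); best=19200 via (E,hash)
  {ABCD}: card=75000; try (C,hash)→19200, (D,hash)→26700, (A,hash)→26700, (C,merge)→114950, (C,nl_idx)→142700, (D,merge)→234300 …(+4); best=19200 via (C,hash)
  {ABCE}: card=125000; try (C,hash)→22800, (E,hash)→25300, (A,hash)→36300, (C,merge)→196050, (C,nl_idx)→231300, (E,merge)→233550 …(+5); best=22800 via (C,hash)
  {BCDE}: card=125000; try (C,hash)→28000, (E,hash)→30500, (D,hash)→41500, (C,merge)→201250, (C,nl_idx)→236500, (E,merge)→238750 …(+5); best=28000 via (C,hash)
  {ABCDE}: card=625000; try (C,hash)→85700, (E,hash)→98200, (D,hash)→153200, (A,hash)→153200, (C,merge)→1083950, (C,nl_idx)→1144200 …(+8); best=85700 via (C,hash)

85700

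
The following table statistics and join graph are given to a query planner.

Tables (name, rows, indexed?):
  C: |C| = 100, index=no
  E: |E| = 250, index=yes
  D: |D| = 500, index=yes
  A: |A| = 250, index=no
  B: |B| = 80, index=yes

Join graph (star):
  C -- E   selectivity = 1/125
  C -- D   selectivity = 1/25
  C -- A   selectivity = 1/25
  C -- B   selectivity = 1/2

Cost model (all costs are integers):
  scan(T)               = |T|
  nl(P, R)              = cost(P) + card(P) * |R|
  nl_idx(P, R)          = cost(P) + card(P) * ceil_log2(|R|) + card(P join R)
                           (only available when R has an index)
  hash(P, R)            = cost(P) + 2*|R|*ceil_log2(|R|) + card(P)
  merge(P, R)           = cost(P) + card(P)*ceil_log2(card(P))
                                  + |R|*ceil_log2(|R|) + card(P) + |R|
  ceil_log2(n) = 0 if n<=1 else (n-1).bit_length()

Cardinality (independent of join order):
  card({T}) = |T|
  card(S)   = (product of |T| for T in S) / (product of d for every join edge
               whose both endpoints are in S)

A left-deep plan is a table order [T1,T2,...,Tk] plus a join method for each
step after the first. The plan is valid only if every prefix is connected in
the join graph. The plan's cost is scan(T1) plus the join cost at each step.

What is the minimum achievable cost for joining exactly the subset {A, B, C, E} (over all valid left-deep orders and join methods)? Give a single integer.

8270

Selinger DP over subsets of {A,B,C,E}:
  {C}: scan cost=100, card=100
  {E}: scan cost=250, card=250
  {A}: scan cost=250, card=250
  {B}: scan cost=80, card=80
  {CE}: card=200; try (E,nl_idx)→1100, (C,hash)→1900, (E,merge)→3150, (C,merge)→3300, (E,hash)→4200, (E,nl)→25100 …(+1); best=1100 via (E,nl_idx)
  {AC}: card=1000; try (C,hash)→1900, (A,merge)→3150, (C,merge)→3300, (A,hash)→4200, (A,nl)→25100, (C,nl)→25250; best=1900 via (C,hash)
  {BC}: card=4000; try (B,hash)→1320, (C,merge)→1520, (B,merge)→1540, (C,hash)→1560, (B,nl_idx)→4800, (C,nl)→8080 …(+1); best=1320 via (B,hash)
  {ACE}: card=2000; try (A,merge)→5150, (A,hash)→5300, (E,hash)→6900, (E,nl_idx)→11900, (E,merge)→15150, (A,nl)→51100 …(+1); best=5150 via (A,merge)
  {BCE}: card=8000; try (B,hash)→2420, (B,merge)→3540, (E,hash)→9320, (B,nl_idx)→10500, (B,nl)→17100, (E,nl_idx)→41320 …(+2); best=2420 via (B,hash)
  {ABC}: card=40000; try (B,hash)→4020, (A,hash)→9320, (B,merge)→13540, (B,nl_idx)→48900, (A,merge)→55570, (B,nl)→81900 …(+1); best=4020 via (B,hash)
  {ABCE}: card=80000; try (B,hash)→8270, (A,hash)→14420, (B,merge)→29790, (E,hash)→48020, (B,nl_idx)→99150, (A,merge)→116670 …(+5); best=8270 via (B,hash)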